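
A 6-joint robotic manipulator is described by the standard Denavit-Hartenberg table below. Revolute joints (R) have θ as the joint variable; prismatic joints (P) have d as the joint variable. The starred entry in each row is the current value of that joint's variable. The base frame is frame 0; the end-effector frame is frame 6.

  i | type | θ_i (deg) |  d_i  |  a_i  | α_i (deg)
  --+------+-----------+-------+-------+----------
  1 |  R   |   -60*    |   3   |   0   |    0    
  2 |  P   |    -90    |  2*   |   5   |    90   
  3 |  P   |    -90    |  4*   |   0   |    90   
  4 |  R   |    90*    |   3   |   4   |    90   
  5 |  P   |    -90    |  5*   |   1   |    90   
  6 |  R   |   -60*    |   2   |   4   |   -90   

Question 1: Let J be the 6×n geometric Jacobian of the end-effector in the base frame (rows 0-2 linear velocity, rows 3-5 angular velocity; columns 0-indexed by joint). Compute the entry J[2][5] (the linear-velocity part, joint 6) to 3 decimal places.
axis z_5 = (0.5000,-0.8660,-0.0000); lever o_n−o_5 = (-0.7321,-2.7321,3.4641)
cross product → J_v[:, 5] = (-3.0000,-1.7321,-2.0000)
J_ω[:, 5] = z_5
entry J[2][5] = -2.0000

-2.000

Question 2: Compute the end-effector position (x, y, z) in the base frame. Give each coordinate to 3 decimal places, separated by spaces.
-7.330 2.696 3.464

after link 1: o_1 = (0.0000, 0.0000, 3.0000)
after link 2: o_2 = (-4.3301, -2.5000, 5.0000)
after link 3: o_3 = (-6.3301, 0.9641, 5.0000)
after link 4: o_4 = (-5.7321, 5.9282, 5.0000)
after link 5: o_5 = (-6.5981, 5.4282, -0.0000)
after link 6: o_6 = (-7.3301, 2.6962, 3.4641)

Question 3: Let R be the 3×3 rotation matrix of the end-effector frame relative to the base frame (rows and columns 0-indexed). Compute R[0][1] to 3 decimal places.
End-effector y-axis (col 1 of R) = (-0.5000,0.8660,0.0000)
R[0][1] = -0.5000

-0.500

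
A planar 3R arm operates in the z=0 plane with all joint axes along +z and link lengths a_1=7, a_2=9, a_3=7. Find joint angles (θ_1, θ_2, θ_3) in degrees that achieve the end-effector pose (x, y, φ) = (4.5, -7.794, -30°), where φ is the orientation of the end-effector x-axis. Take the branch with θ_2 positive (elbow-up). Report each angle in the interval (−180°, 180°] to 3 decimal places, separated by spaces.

wrist centre = target − a_3·(cos φ, sin φ) = (-1.5622, -4.2940)
cos θ_2 = (20.8788−7²−9²)/(2·7·9) = -0.8660; θ_2 = 150.0018° (elbow-up)
β = atan2(-4.2940,-1.5622) = -109.9916°; ψ = atan2(4.4998,-0.7944) = 100.0116°
θ_1 = β − ψ = -210.0032°
θ_3 = φ − θ_1 − θ_2 = 30.0015° (wrapped to (-180°,180°])

149.997 150.002 30.001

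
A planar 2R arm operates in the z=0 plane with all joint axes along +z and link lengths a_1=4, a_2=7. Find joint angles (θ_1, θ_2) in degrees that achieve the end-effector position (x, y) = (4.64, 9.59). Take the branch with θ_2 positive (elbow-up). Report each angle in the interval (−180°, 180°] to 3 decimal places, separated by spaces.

cos θ_2 = (113.4977−4²−7²)/(2·4·7) = 0.8660; θ_2 = 29.9994° (elbow-up)
β = atan2(9.5900,4.6400) = 64.1806°; ψ = atan2(3.4999,10.0622) = 19.1792°
θ_1 = β − ψ = 45.0014°

45.001 29.999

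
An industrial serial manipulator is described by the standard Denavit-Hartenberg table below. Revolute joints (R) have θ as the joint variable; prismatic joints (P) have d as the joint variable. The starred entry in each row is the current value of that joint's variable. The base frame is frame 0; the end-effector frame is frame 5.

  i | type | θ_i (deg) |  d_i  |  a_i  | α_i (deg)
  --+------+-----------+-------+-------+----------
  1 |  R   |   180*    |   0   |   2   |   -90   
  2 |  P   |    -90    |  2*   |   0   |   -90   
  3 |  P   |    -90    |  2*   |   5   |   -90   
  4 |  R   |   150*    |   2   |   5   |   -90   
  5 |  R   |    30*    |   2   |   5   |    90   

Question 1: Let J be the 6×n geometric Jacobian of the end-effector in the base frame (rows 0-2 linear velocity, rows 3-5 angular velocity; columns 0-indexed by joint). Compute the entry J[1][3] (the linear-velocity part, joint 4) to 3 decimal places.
2.933

axis z_3 = (-0.0000,0.0000,1.0000); lever o_n−o_3 = (2.9330,9.0801,-0.5000)
cross product → J_v[:, 3] = (-9.0801,2.9330,-0.0000)
J_ω[:, 3] = z_3
entry J[1][3] = 2.9330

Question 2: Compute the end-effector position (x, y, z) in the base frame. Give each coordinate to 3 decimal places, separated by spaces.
-1.067 2.080 -0.500

after link 1: o_1 = (-2.0000, 0.0000, 0.0000)
after link 2: o_2 = (-2.0000, -2.0000, 0.0000)
after link 3: o_3 = (-4.0000, -7.0000, 0.0000)
after link 4: o_4 = (-1.5000, -2.6699, 2.0000)
after link 5: o_5 = (-1.0670, 2.0801, -0.5000)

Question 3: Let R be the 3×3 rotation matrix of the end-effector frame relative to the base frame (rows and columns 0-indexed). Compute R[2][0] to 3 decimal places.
-0.500

End-effector x-axis (col 0 of R) = (0.4330,0.7500,-0.5000)
R[2][0] = -0.5000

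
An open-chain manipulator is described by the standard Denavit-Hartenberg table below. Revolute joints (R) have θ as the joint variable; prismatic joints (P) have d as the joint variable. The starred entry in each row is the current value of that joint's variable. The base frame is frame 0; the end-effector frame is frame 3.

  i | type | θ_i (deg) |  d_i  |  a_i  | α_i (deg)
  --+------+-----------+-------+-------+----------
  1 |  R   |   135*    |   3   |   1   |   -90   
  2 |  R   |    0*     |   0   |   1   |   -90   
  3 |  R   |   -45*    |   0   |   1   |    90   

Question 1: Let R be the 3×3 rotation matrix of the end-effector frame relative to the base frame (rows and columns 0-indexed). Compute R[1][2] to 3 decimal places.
-1.000

End-effector z-axis (col 2 of R) = (-0.0000,-1.0000,0.0000)
R[1][2] = -1.0000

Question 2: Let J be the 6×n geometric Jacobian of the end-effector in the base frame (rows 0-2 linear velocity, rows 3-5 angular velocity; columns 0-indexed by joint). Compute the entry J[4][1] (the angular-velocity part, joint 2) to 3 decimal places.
axis z_1 = (-0.7071,-0.7071,0.0000); lever o_n−o_1 = (-1.7071,0.7071,0.0000)
cross product → J_v[:, 1] = (-0.0000,-0.0000,-1.7071)
J_ω[:, 1] = z_1
entry J[4][1] = -0.7071

-0.707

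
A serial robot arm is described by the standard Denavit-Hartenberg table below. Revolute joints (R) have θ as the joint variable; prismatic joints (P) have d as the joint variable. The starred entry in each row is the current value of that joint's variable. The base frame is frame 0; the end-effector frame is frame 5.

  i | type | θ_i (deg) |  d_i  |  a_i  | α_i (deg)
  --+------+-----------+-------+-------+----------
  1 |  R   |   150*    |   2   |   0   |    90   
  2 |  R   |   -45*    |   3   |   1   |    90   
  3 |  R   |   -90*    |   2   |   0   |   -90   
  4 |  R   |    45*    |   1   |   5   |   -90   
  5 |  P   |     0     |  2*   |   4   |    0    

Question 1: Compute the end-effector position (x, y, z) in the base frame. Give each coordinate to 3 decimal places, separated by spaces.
after link 1: o_1 = (0.0000, 0.0000, 2.0000)
after link 2: o_2 = (0.8876, 2.9516, 1.2929)
after link 3: o_3 = (2.1124, 2.2445, -0.1213)
after link 4: o_4 = (-2.4328, 0.7862, 1.6716)
after link 5: o_5 = (-5.7380, 1.0615, 4.6716)

-5.738 1.061 4.672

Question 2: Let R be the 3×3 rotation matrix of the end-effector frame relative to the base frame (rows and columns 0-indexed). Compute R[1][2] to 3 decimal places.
End-effector z-axis (col 2 of R) = (-0.0795,0.8624,0.5000)
R[1][2] = 0.8624

0.862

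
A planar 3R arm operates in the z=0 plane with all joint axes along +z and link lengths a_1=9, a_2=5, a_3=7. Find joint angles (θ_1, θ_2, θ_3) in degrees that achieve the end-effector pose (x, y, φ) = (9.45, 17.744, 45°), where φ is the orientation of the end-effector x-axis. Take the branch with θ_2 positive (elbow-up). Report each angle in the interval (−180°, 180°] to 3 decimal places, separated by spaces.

wrist centre = target − a_3·(cos φ, sin φ) = (4.5003, 12.7943)
cos θ_2 = (183.9452−9²−5²)/(2·9·5) = 0.8661; θ_2 = 29.9963° (elbow-up)
β = atan2(12.7943,4.5003) = 70.6212°; ψ = atan2(2.4997,13.3303) = 10.6209°
θ_1 = β − ψ = 60.0003°
θ_3 = φ − θ_1 − θ_2 = -44.9966° (wrapped to (-180°,180°])

60.000 29.996 -44.997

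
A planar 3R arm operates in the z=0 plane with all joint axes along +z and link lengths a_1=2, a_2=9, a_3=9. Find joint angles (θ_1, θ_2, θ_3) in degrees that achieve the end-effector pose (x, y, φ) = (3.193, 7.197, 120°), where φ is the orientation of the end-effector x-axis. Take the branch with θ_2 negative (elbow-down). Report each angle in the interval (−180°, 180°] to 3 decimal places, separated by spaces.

120.014 -135.012 134.998

wrist centre = target − a_3·(cos φ, sin φ) = (7.6930, -0.5972)
cos θ_2 = (59.5389−2²−9²)/(2·2·9) = -0.7073; θ_2 = -135.0118° (elbow-down)
β = atan2(-0.5972,7.6930) = -4.4391°; ψ = atan2(-6.3627,-4.3653) = -124.4531°
θ_1 = β − ψ = 120.0140°
θ_3 = φ − θ_1 − θ_2 = 134.9978° (wrapped to (-180°,180°])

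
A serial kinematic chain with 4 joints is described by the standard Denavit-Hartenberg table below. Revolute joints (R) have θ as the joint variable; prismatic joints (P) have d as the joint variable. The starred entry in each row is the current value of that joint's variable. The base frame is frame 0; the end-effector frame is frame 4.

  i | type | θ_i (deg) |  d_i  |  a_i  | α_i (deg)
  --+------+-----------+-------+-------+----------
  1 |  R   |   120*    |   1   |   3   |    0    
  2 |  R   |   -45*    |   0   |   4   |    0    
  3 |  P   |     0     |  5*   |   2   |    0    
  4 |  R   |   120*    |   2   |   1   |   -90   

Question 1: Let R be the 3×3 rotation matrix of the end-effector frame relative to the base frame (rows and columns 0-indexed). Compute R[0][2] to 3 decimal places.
End-effector z-axis (col 2 of R) = (0.2588,-0.9659,0.0000)
R[0][2] = 0.2588

0.259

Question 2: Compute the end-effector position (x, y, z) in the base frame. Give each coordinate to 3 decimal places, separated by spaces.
after link 1: o_1 = (-1.5000, 2.5981, 1.0000)
after link 2: o_2 = (-0.4647, 6.4618, 1.0000)
after link 3: o_3 = (0.0529, 8.3936, 6.0000)
after link 4: o_4 = (-0.9130, 8.1348, 8.0000)

-0.913 8.135 8.000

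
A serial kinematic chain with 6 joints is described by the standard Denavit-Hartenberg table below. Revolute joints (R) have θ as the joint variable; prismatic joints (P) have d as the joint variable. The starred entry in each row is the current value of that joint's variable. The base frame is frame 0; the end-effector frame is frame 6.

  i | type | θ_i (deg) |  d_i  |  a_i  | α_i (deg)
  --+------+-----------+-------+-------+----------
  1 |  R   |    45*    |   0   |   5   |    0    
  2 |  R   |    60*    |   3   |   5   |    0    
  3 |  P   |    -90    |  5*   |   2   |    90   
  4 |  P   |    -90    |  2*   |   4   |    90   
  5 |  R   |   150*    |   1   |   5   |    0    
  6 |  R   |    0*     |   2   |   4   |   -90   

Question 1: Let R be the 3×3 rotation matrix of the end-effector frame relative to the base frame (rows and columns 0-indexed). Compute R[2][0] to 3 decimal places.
End-effector x-axis (col 0 of R) = (0.1294,-0.4830,0.8660)
R[2][0] = 0.8660

0.866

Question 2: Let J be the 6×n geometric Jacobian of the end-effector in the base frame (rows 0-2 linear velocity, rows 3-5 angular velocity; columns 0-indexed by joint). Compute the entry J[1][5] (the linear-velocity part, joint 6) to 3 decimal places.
axis z_5 = (-0.9659,-0.2588,-0.0000); lever o_n−o_5 = (-1.4142,-2.4495,3.4641)
cross product → J_v[:, 5] = (-0.8966,3.3461,2.0000)
J_ω[:, 5] = z_5
entry J[1][5] = 3.3461

3.346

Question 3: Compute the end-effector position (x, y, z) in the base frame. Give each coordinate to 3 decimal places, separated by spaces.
after link 1: o_1 = (3.5355, 3.5355, 0.0000)
after link 2: o_2 = (2.2414, 8.3652, 3.0000)
after link 3: o_3 = (4.1733, 8.8828, 8.0000)
after link 4: o_4 = (4.6909, 6.9509, 4.0000)
after link 5: o_5 = (4.3721, 4.2773, 8.3301)
after link 6: o_6 = (2.9578, 1.8278, 11.7942)

2.958 1.828 11.794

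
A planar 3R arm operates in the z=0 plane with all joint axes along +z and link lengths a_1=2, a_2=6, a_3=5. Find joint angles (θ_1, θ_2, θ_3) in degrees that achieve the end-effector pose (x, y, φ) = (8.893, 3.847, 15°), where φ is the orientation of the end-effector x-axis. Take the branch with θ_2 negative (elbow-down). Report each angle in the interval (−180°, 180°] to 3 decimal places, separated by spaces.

150.005 -135.004 -0.001

wrist centre = target − a_3·(cos φ, sin φ) = (4.0634, 2.5529)
cos θ_2 = (23.0283−2²−6²)/(2·2·6) = -0.7072; θ_2 = -135.0038° (elbow-down)
β = atan2(2.5529,4.0634) = 32.1400°; ψ = atan2(-4.2424,-2.2429) = -117.8653°
θ_1 = β − ψ = 150.0053°
θ_3 = φ − θ_1 − θ_2 = -0.0015° (wrapped to (-180°,180°])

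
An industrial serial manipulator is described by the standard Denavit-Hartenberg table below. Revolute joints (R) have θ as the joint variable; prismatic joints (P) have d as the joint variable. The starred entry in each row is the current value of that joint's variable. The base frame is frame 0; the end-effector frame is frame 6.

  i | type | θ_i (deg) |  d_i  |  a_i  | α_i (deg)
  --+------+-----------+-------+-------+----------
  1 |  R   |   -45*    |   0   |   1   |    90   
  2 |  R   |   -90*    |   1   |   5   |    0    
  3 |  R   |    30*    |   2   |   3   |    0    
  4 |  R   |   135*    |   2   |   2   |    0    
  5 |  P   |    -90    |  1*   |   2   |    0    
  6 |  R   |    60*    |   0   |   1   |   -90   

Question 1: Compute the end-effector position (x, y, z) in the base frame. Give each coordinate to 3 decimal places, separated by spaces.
after link 1: o_1 = (0.7071, -0.7071, 0.0000)
after link 2: o_2 = (0.0000, -1.4142, -5.0000)
after link 3: o_3 = (-0.3536, -3.8891, -7.5981)
after link 4: o_4 = (-1.4017, -5.6693, -5.6662)
after link 5: o_5 = (-0.7428, -7.7425, -6.1839)
after link 6: o_6 = (-0.2428, -8.2425, -5.4768)

-0.243 -8.242 -5.477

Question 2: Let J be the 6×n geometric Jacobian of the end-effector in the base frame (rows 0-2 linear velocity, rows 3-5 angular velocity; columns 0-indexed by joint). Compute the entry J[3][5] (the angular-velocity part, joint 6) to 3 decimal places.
axis z_5 = (-0.7071,-0.7071,0.0000); lever o_n−o_5 = (0.5000,-0.5000,0.7071)
cross product → J_v[:, 5] = (-0.5000,0.5000,0.7071)
J_ω[:, 5] = z_5
entry J[3][5] = -0.7071

-0.707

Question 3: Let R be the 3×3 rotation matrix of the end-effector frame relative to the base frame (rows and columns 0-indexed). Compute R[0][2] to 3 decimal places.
-0.500

End-effector z-axis (col 2 of R) = (-0.5000,0.5000,0.7071)
R[0][2] = -0.5000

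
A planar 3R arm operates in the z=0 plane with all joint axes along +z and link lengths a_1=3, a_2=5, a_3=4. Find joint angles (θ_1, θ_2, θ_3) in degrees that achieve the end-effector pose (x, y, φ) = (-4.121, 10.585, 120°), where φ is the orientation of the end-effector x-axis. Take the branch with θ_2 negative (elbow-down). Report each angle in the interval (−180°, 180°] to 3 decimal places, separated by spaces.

135.011 -45.020 30.009

wrist centre = target − a_3·(cos φ, sin φ) = (-2.1210, 7.1209)
cos θ_2 = (55.2058−3²−5²)/(2·3·5) = 0.7069; θ_2 = -45.0199° (elbow-down)
β = atan2(7.1209,-2.1210) = 106.5865°; ψ = atan2(-3.5368,6.5343) = -28.4249°
θ_1 = β − ψ = 135.0114°
θ_3 = φ − θ_1 − θ_2 = 30.0085° (wrapped to (-180°,180°])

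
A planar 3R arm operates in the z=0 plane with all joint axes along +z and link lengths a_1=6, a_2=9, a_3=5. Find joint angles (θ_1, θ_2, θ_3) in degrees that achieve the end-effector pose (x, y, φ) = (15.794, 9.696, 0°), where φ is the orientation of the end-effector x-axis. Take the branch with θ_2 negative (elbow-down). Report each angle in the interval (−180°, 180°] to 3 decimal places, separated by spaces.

wrist centre = target − a_3·(cos φ, sin φ) = (10.7940, 9.6960)
cos θ_2 = (210.5229−6²−9²)/(2·6·9) = 0.8660; θ_2 = -30.0084° (elbow-down)
β = atan2(9.6960,10.7940) = 41.9326°; ψ = atan2(-4.5011,13.7936) = -18.0726°
θ_1 = β − ψ = 60.0052°
θ_3 = φ − θ_1 − θ_2 = -29.9969° (wrapped to (-180°,180°])

60.005 -30.008 -29.997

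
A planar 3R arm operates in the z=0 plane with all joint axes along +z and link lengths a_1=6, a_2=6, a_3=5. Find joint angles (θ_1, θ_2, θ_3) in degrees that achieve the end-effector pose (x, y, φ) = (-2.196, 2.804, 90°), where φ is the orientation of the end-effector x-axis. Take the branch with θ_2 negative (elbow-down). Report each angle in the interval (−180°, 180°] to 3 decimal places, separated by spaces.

wrist centre = target − a_3·(cos φ, sin φ) = (-2.1960, -2.1960)
cos θ_2 = (9.6448−6²−6²)/(2·6·6) = -0.8660; θ_2 = -150.0021° (elbow-down)
β = atan2(-2.1960,-2.1960) = -135.0000°; ψ = atan2(-2.9998,0.8037) = -75.0011°
θ_1 = β − ψ = -59.9989°
θ_3 = φ − θ_1 − θ_2 = -59.9989° (wrapped to (-180°,180°])

-59.999 -150.002 -59.999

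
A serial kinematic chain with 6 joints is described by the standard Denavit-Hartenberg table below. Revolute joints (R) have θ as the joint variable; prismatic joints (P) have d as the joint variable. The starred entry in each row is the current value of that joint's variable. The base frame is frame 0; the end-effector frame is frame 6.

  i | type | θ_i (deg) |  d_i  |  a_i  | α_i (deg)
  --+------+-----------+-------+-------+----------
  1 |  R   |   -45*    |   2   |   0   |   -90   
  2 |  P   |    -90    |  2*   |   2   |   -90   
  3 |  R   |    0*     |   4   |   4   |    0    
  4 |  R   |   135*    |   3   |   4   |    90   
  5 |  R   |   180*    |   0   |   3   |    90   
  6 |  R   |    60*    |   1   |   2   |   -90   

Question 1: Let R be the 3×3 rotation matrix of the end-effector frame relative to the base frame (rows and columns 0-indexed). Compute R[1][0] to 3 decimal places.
-0.183

End-effector x-axis (col 0 of R) = (-0.1830,-0.1830,0.9659)
R[1][0] = -0.1830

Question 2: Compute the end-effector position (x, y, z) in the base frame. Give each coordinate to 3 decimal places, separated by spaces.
6.205 -5.109 9.225

after link 1: o_1 = (0.0000, 0.0000, 2.0000)
after link 2: o_2 = (1.4142, 1.4142, 4.0000)
after link 3: o_3 = (4.2426, -1.4142, 8.0000)
after link 4: o_4 = (4.3640, -5.5355, 5.1716)
after link 5: o_5 = (5.8640, -4.0355, 7.2929)
after link 6: o_6 = (6.2050, -5.1087, 9.2247)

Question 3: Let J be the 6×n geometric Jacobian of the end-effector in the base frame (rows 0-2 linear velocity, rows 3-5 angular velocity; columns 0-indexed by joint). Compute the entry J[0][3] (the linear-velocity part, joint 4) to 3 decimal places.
axis z_3 = (0.7071,-0.7071,-0.0000); lever o_n−o_3 = (1.9624,-3.6945,1.2247)
cross product → J_v[:, 3] = (-0.8660,-0.8660,-1.2247)
J_ω[:, 3] = z_3
entry J[0][3] = -0.8660

-0.866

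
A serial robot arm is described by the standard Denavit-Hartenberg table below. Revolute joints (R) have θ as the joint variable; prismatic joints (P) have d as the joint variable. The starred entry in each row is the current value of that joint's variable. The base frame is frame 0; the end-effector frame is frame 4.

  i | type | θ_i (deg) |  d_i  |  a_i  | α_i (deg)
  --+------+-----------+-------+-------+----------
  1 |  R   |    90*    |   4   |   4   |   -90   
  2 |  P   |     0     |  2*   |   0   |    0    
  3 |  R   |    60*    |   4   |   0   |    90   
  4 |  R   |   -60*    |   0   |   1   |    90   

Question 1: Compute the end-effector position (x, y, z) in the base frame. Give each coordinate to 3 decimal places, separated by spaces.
after link 1: o_1 = (0.0000, 4.0000, 4.0000)
after link 2: o_2 = (-2.0000, 4.0000, 4.0000)
after link 3: o_3 = (-6.0000, 4.0000, 4.0000)
after link 4: o_4 = (-5.1340, 4.2500, 3.5670)

-5.134 4.250 3.567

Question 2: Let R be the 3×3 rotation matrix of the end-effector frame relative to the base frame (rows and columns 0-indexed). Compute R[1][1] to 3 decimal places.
End-effector y-axis (col 1 of R) = (-0.0000,0.8660,0.5000)
R[1][1] = 0.8660

0.866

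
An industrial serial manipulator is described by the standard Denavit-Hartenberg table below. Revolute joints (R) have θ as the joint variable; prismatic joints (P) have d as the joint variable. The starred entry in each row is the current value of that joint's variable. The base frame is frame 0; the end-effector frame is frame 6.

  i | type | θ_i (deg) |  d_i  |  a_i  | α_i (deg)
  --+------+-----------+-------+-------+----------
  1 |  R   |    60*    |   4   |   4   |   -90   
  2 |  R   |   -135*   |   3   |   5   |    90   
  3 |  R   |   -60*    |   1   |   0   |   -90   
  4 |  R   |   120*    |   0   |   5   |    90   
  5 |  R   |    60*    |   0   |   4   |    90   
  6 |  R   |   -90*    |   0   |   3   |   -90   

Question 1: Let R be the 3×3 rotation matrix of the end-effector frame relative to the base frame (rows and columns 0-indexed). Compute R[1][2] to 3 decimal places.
End-effector z-axis (col 2 of R) = (-0.6304,0.2072,0.7481)
R[1][2] = 0.2072

0.207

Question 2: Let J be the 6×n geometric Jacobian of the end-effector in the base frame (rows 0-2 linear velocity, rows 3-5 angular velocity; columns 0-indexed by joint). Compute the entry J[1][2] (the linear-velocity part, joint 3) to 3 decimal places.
axis z_2 = (-0.3536,-0.6124,-0.7071); lever o_n−o_2 = (-4.7968,5.7180,2.4842)
cross product → J_v[:, 2] = (2.5220,4.2701,-4.9590)
J_ω[:, 2] = z_2
entry J[1][2] = 4.2701

4.270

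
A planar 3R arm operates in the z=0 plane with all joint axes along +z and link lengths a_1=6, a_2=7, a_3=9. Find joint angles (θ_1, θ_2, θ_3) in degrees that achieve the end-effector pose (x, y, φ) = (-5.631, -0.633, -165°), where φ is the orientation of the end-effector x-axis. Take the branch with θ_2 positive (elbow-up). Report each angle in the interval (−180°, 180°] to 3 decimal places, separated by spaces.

wrist centre = target − a_3·(cos φ, sin φ) = (3.0623, 1.6964)
cos θ_2 = (12.2556−6²−7²)/(2·6·7) = -0.8660; θ_2 = 149.9977° (elbow-up)
β = atan2(1.6964,3.0623) = 28.9842°; ψ = atan2(3.5002,-0.0620) = 91.0154°
θ_1 = β − ψ = -62.0312°
θ_3 = φ − θ_1 − θ_2 = 107.0335° (wrapped to (-180°,180°])

-62.031 149.998 107.034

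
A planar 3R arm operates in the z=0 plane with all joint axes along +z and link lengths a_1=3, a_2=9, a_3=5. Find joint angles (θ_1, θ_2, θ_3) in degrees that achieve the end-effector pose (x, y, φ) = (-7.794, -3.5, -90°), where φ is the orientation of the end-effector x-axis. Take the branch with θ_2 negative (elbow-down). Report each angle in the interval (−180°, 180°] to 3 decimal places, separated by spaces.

-89.996 -120.004 120.000

wrist centre = target − a_3·(cos φ, sin φ) = (-7.7940, 1.5000)
cos θ_2 = (62.9964−3²−9²)/(2·3·9) = -0.5001; θ_2 = -120.0044° (elbow-down)
β = atan2(1.5000,-7.7940) = 169.1063°; ψ = atan2(-7.7939,-1.5006) = -100.8981°
θ_1 = β − ψ = 270.0044°
θ_3 = φ − θ_1 − θ_2 = 120.0000° (wrapped to (-180°,180°])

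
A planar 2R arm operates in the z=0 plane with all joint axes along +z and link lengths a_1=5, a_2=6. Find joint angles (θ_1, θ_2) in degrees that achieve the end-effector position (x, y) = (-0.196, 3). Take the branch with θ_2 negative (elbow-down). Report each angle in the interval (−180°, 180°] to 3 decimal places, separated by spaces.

-172.521 -150.000

cos θ_2 = (9.0384−5²−6²)/(2·5·6) = -0.8660; θ_2 = -150.0001° (elbow-down)
β = atan2(3.0000,-0.1960) = 93.7380°; ψ = atan2(-3.0000,-0.1962) = -93.7410°
θ_1 = β − ψ = 187.4790°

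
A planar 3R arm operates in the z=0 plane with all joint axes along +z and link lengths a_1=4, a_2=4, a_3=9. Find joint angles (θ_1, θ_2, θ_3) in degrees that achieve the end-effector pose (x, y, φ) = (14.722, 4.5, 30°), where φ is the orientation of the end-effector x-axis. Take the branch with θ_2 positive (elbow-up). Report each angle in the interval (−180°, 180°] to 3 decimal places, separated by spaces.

wrist centre = target − a_3·(cos φ, sin φ) = (6.9278, 0.0000)
cos θ_2 = (47.9940−4²−4²)/(2·4·4) = 0.4998; θ_2 = 60.0124° (elbow-up)
β = atan2(0.0000,6.9278) = 0.0000°; ψ = atan2(3.4645,5.9993) = 30.0062°
θ_1 = β − ψ = -30.0062°
θ_3 = φ − θ_1 − θ_2 = -0.0062° (wrapped to (-180°,180°])

-30.006 60.012 -0.006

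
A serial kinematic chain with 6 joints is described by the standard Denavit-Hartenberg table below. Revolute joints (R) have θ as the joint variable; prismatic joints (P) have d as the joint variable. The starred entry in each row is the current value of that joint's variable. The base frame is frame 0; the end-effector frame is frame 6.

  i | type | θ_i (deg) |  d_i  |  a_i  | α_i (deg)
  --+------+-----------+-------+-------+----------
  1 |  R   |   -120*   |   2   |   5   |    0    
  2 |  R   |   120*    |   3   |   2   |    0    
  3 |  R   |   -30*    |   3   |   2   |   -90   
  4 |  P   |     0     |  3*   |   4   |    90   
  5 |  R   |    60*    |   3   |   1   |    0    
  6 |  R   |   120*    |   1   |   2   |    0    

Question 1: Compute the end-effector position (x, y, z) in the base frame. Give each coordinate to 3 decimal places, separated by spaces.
5.330 -3.232 12.000

after link 1: o_1 = (-2.5000, -4.3301, 2.0000)
after link 2: o_2 = (-0.5000, -4.3301, 5.0000)
after link 3: o_3 = (1.2321, -5.3301, 8.0000)
after link 4: o_4 = (6.1962, -4.7321, 8.0000)
after link 5: o_5 = (7.0622, -4.2321, 11.0000)
after link 6: o_6 = (5.3301, -3.2321, 12.0000)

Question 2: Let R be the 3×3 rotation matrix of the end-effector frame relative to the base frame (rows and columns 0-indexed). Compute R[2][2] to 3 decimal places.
1.000

End-effector z-axis (col 2 of R) = (0.0000,0.0000,1.0000)
R[2][2] = 1.0000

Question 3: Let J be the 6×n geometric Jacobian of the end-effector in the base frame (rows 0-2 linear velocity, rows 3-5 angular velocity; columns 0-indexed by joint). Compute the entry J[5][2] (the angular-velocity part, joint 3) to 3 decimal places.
axis z_2 = (0.0000,0.0000,1.0000); lever o_n−o_2 = (5.8301,1.0981,7.0000)
cross product → J_v[:, 2] = (-1.0981,5.8301,0.0000)
J_ω[:, 2] = z_2
entry J[5][2] = 1.0000

1.000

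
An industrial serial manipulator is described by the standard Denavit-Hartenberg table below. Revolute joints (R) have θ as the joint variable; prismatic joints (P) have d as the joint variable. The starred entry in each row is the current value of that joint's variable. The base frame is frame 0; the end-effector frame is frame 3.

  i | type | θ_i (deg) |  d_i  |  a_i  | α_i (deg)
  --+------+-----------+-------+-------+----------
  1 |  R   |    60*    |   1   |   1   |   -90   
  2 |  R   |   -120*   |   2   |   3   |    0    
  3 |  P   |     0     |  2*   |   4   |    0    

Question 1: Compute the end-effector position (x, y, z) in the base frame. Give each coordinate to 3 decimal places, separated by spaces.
after link 1: o_1 = (0.5000, 0.8660, 1.0000)
after link 2: o_2 = (-1.9821, 0.5670, 3.5981)
after link 3: o_3 = (-4.7141, -0.1651, 7.0622)

-4.714 -0.165 7.062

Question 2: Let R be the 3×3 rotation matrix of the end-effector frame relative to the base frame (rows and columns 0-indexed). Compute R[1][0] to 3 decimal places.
End-effector x-axis (col 0 of R) = (-0.2500,-0.4330,0.8660)
R[1][0] = -0.4330

-0.433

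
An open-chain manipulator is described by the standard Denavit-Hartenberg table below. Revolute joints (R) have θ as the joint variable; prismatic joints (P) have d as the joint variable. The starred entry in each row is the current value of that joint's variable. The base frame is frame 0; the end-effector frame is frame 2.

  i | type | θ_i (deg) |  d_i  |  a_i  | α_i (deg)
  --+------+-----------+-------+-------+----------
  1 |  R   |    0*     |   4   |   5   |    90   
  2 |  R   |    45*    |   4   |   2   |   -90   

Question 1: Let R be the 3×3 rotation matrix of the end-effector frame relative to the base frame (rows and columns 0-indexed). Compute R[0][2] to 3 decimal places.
End-effector z-axis (col 2 of R) = (-0.7071,-0.0000,0.7071)
R[0][2] = -0.7071

-0.707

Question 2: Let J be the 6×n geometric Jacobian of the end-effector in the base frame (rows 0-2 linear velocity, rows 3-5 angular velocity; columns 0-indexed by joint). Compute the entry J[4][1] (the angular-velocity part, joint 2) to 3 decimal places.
axis z_1 = (0.0000,-1.0000,0.0000); lever o_n−o_1 = (1.4142,-4.0000,1.4142)
cross product → J_v[:, 1] = (-1.4142,0.0000,1.4142)
J_ω[:, 1] = z_1
entry J[4][1] = -1.0000

-1.000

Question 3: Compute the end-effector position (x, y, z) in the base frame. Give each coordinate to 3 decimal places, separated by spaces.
after link 1: o_1 = (5.0000, 0.0000, 4.0000)
after link 2: o_2 = (6.4142, -4.0000, 5.4142)

6.414 -4.000 5.414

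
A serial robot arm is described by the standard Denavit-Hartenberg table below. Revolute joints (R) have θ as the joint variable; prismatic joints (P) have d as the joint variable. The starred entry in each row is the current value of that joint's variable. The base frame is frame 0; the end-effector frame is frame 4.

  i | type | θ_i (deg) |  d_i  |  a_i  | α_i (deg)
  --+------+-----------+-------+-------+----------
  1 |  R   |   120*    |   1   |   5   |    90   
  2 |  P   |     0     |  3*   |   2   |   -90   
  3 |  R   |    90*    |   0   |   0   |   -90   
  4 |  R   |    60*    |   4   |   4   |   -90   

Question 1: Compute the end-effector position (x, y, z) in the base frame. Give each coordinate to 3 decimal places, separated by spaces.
after link 1: o_1 = (-2.5000, 4.3301, 1.0000)
after link 2: o_2 = (-0.9019, 7.5622, 1.0000)
after link 3: o_3 = (-0.9019, 7.5622, 1.0000)
after link 4: o_4 = (-0.6340, 3.0981, -2.4641)

-0.634 3.098 -2.464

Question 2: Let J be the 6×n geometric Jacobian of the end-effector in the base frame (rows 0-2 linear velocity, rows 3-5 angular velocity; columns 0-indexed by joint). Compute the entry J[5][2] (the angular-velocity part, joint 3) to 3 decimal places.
1.000

axis z_2 = (0.0000,0.0000,1.0000); lever o_n−o_2 = (0.2679,-4.4641,-3.4641)
cross product → J_v[:, 2] = (4.4641,0.2679,-0.0000)
J_ω[:, 2] = z_2
entry J[5][2] = 1.0000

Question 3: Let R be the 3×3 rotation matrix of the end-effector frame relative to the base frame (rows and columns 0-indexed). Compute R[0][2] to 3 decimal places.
End-effector z-axis (col 2 of R) = (0.7500,0.4330,-0.5000)
R[0][2] = 0.7500

0.750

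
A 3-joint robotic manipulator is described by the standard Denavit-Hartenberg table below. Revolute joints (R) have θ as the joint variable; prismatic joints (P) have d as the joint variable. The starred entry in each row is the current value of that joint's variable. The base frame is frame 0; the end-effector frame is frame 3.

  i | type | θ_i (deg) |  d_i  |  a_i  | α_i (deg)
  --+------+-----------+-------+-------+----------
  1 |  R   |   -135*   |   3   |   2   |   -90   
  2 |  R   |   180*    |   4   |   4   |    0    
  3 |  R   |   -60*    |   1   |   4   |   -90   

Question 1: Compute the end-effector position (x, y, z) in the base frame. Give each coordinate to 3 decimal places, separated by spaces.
after link 1: o_1 = (-1.4142, -1.4142, 3.0000)
after link 2: o_2 = (4.2426, -1.4142, 3.0000)
after link 3: o_3 = (6.3640, -0.7071, -0.4641)

6.364 -0.707 -0.464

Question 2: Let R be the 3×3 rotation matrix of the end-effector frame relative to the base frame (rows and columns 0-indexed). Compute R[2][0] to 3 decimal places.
End-effector x-axis (col 0 of R) = (0.3536,0.3536,-0.8660)
R[2][0] = -0.8660

-0.866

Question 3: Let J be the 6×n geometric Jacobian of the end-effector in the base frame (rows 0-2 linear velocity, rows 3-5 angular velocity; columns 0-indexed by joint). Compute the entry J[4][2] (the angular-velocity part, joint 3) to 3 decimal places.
axis z_2 = (0.7071,-0.7071,0.0000); lever o_n−o_2 = (2.1213,0.7071,-3.4641)
cross product → J_v[:, 2] = (2.4495,2.4495,2.0000)
J_ω[:, 2] = z_2
entry J[4][2] = -0.7071

-0.707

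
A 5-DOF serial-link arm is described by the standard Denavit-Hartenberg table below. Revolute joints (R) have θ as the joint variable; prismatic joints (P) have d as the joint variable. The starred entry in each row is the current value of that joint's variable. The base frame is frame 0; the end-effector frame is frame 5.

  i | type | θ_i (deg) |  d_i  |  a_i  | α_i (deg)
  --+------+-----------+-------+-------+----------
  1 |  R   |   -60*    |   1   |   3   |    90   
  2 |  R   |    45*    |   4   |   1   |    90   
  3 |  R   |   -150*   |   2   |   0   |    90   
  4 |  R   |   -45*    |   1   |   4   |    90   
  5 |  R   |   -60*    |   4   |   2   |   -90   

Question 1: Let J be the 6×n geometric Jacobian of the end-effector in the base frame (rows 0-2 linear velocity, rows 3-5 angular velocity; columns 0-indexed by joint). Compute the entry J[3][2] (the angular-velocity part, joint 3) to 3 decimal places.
axis z_2 = (0.3536,-0.6124,-0.7071); lever o_n−o_2 = (-0.7748,3.3170,2.9116)
cross product → J_v[:, 2] = (0.5625,-0.4816,0.6983)
J_ω[:, 2] = z_2
entry J[3][2] = 0.3536

0.354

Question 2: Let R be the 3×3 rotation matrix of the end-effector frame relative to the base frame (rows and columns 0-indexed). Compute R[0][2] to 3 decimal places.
End-effector z-axis (col 2 of R) = (-0.6022,0.7894,-0.1188)
R[0][2] = -0.6022

-0.602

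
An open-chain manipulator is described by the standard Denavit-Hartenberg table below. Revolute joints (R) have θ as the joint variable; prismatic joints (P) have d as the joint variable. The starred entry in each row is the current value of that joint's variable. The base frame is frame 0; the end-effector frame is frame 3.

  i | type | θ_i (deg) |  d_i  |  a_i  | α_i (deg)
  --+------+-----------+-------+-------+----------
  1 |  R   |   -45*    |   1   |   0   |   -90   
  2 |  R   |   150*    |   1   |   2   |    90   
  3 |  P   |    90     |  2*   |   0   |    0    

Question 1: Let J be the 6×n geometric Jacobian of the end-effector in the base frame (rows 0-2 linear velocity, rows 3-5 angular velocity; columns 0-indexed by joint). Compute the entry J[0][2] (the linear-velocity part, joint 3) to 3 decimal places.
prismatic axis z_2 = (0.3536,-0.3536,-0.8660)
J_v[:, 2] = z_2; J_ω[:, 2] = (0,0,0)
entry J[0][2] = 0.3536

0.354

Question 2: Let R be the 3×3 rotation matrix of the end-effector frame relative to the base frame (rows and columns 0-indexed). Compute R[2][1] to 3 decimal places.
End-effector y-axis (col 1 of R) = (0.6124,-0.6124,0.5000)
R[2][1] = 0.5000

0.500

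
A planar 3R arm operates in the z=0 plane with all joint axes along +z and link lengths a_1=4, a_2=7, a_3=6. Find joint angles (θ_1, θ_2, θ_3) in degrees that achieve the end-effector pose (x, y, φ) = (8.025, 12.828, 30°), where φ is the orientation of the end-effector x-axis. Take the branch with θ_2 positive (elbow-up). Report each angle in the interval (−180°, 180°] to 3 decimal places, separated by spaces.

wrist centre = target − a_3·(cos φ, sin φ) = (2.8288, 9.8280)
cos θ_2 = (104.5920−4²−7²)/(2·4·7) = 0.7070; θ_2 = 45.0087° (elbow-up)
β = atan2(9.8280,2.8288) = 73.9423°; ψ = atan2(4.9505,8.9490) = 28.9510°
θ_1 = β − ψ = 44.9913°
θ_3 = φ − θ_1 − θ_2 = -60.0001° (wrapped to (-180°,180°])

44.991 45.009 -60.000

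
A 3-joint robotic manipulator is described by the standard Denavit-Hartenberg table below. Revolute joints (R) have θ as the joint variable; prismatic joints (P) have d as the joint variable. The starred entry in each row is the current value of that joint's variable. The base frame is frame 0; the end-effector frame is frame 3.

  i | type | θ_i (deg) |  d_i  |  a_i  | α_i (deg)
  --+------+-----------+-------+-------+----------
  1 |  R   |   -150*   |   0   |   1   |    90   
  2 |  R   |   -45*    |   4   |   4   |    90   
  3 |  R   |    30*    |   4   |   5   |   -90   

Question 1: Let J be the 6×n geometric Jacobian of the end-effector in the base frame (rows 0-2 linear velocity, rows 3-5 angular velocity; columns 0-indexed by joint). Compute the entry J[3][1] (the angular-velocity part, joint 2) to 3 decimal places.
-0.500

axis z_1 = (-0.5000,0.8660,0.0000); lever o_n−o_1 = (-5.9017,4.0982,-8.7187)
cross product → J_v[:, 1] = (-7.5506,-4.3594,3.0619)
J_ω[:, 1] = z_1
entry J[3][1] = -0.5000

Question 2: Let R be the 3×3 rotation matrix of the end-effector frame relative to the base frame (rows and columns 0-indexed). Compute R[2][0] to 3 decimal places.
End-effector x-axis (col 0 of R) = (-0.7803,0.1268,-0.6124)
R[2][0] = -0.6124

-0.612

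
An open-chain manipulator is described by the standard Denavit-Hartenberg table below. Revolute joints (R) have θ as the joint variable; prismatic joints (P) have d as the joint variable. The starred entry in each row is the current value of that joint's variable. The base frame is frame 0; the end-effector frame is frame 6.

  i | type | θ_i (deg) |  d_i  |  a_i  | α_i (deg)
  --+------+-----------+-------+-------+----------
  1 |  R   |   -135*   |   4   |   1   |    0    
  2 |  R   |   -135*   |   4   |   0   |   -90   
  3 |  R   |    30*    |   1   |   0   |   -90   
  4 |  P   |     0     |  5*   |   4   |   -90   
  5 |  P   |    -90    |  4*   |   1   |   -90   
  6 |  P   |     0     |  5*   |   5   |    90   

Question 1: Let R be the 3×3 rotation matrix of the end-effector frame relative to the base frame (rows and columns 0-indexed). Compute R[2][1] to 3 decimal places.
-0.500

End-effector y-axis (col 1 of R) = (-0.0000,0.8660,-0.5000)
R[2][1] = -0.5000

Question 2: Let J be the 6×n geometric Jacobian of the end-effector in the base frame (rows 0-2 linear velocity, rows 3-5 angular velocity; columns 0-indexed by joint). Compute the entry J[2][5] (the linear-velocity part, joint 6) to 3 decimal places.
prismatic axis z_5 = (-0.0000,0.8660,-0.5000)
J_v[:, 5] = z_5; J_ω[:, 5] = (0,0,0)
entry J[2][5] = -0.5000

-0.500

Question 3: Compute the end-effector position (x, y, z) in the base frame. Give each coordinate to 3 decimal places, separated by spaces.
2.293 1.587 -6.026

after link 1: o_1 = (-0.7071, -0.7071, 4.0000)
after link 2: o_2 = (-0.7071, -0.7071, 8.0000)
after link 3: o_3 = (-1.7071, -0.7071, 8.0000)
after link 4: o_4 = (-1.7071, 0.2570, 1.6699)
after link 5: o_5 = (2.2929, -0.2430, 0.8038)
after link 6: o_6 = (2.2929, 1.5871, -6.0263)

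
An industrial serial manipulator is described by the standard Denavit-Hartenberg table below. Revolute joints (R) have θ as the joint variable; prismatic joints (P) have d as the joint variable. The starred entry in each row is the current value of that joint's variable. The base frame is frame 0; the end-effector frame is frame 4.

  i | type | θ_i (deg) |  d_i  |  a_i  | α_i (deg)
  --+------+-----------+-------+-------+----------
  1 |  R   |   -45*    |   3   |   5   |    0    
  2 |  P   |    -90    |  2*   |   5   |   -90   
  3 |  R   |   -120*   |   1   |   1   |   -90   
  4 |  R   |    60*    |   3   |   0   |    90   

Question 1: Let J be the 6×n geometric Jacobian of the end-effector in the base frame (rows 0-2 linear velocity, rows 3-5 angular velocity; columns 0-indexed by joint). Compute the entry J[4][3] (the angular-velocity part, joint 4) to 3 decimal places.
-0.612

axis z_3 = (-0.6124,-0.6124,0.5000); lever o_n−o_3 = (-1.8371,-1.8371,1.5000)
cross product → J_v[:, 3] = (-0.0000,-0.0000,-0.0000)
J_ω[:, 3] = z_3
entry J[4][3] = -0.6124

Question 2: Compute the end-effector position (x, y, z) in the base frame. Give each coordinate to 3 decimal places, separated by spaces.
after link 1: o_1 = (3.5355, -3.5355, 3.0000)
after link 2: o_2 = (0.0000, -7.0711, 5.0000)
after link 3: o_3 = (1.0607, -7.4246, 5.8660)
after link 4: o_4 = (-0.7765, -9.2617, 7.3660)

-0.776 -9.262 7.366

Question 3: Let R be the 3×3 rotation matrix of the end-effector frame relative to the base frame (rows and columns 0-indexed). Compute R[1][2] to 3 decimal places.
-0.047

End-effector z-axis (col 2 of R) = (0.6597,-0.0474,0.7500)
R[1][2] = -0.0474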